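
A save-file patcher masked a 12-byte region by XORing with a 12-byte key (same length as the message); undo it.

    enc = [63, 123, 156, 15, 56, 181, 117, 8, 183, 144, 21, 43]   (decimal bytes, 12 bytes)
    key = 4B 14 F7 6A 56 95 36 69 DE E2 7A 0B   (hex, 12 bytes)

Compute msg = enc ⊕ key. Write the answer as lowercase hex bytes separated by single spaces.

74 6f 6b 65 6e 20 43 61 69 72 6f 20

 63 ⊕  75 = 116
123 ⊕  20 = 111
156 ⊕ 247 = 107
 15 ⊕ 106 = 101
 56 ⊕  86 = 110
181 ⊕ 149 =  32
117 ⊕  54 =  67
  8 ⊕ 105 =  97
183 ⊕ 222 = 105
144 ⊕ 226 = 114
 21 ⊕ 122 = 111
 43 ⊕  11 =  32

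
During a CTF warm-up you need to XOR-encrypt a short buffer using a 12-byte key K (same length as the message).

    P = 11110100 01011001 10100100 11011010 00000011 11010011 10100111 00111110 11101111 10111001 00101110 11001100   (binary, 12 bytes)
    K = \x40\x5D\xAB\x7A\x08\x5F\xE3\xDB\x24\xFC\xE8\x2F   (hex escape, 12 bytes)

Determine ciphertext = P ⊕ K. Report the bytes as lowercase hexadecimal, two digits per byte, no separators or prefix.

byte 0: f4 XOR 40 = b4
byte 1: 59 XOR 5d = 04
byte 2: a4 XOR ab = 0f
byte 3: da XOR 7a = a0
byte 4: 03 XOR 08 = 0b
byte 5: d3 XOR 5f = 8c
byte 6: a7 XOR e3 = 44
byte 7: 3e XOR db = e5
byte 8: ef XOR 24 = cb
byte 9: b9 XOR fc = 45
byte 10: 2e XOR e8 = c6
byte 11: cc XOR 2f = e3

b4040fa00b8c44e5cb45c6e3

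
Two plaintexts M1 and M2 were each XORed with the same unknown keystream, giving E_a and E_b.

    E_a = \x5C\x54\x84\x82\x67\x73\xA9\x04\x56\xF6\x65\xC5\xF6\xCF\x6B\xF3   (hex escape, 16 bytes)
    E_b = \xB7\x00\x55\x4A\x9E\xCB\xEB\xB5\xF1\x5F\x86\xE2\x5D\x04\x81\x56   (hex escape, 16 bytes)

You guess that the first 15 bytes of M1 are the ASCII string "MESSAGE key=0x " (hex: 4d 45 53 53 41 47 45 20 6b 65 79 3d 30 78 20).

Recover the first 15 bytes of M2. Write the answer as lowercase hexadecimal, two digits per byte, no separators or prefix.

a611829bb8ff0791cccc9a1a9bb3ca

First, E_a ⊕ E_b = (M1 ⊕ K) ⊕ (M2 ⊕ K) = M1 ⊕ M2, so the key drops out. Then M2 = (M1 ⊕ M2) ⊕ M1 over the first 15 bytes.
byte 0: (5c ⊕ b7) ⊕ 4d = eb ⊕ 4d = a6
byte 1: (54 ⊕ 00) ⊕ 45 = 54 ⊕ 45 = 11
byte 2: (84 ⊕ 55) ⊕ 53 = d1 ⊕ 53 = 82
byte 3: (82 ⊕ 4a) ⊕ 53 = c8 ⊕ 53 = 9b
byte 4: (67 ⊕ 9e) ⊕ 41 = f9 ⊕ 41 = b8
byte 5: (73 ⊕ cb) ⊕ 47 = b8 ⊕ 47 = ff
byte 6: (a9 ⊕ eb) ⊕ 45 = 42 ⊕ 45 = 07
byte 7: (04 ⊕ b5) ⊕ 20 = b1 ⊕ 20 = 91
byte 8: (56 ⊕ f1) ⊕ 6b = a7 ⊕ 6b = cc
byte 9: (f6 ⊕ 5f) ⊕ 65 = a9 ⊕ 65 = cc
byte 10: (65 ⊕ 86) ⊕ 79 = e3 ⊕ 79 = 9a
byte 11: (c5 ⊕ e2) ⊕ 3d = 27 ⊕ 3d = 1a
byte 12: (f6 ⊕ 5d) ⊕ 30 = ab ⊕ 30 = 9b
byte 13: (cf ⊕ 04) ⊕ 78 = cb ⊕ 78 = b3
byte 14: (6b ⊕ 81) ⊕ 20 = ea ⊕ 20 = ca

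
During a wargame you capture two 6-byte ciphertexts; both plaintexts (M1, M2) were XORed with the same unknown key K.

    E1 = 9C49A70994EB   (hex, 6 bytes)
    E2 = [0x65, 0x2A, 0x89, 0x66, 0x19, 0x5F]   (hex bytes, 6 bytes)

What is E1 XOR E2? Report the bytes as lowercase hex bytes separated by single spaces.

f9 63 2e 6f 8d b4

E1 ⊕ E2 = (M1 ⊕ K) ⊕ (M2 ⊕ K) = M1 ⊕ M2 — the shared key cancels under XOR.
10011100 XOR 01100101 = 11111001
01001001 XOR 00101010 = 01100011
10100111 XOR 10001001 = 00101110
00001001 XOR 01100110 = 01101111
10010100 XOR 00011001 = 10001101
11101011 XOR 01011111 = 10110100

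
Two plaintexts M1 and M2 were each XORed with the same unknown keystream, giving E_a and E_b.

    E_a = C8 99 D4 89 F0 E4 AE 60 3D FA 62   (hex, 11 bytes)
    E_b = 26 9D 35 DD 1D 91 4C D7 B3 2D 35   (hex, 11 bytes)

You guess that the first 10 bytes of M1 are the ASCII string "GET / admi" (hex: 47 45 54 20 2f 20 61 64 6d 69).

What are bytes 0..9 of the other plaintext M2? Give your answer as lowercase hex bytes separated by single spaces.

a9 41 b5 74 c2 55 83 d3 e3 be

First, E_a ⊕ E_b = (M1 ⊕ K) ⊕ (M2 ⊕ K) = M1 ⊕ M2, so the key drops out. Then M2 = (M1 ⊕ M2) ⊕ M1 over the first 10 bytes.
byte 0: (c8 XOR 26) XOR 47 = ee XOR 47 = a9
byte 1: (99 XOR 9d) XOR 45 = 04 XOR 45 = 41
byte 2: (d4 XOR 35) XOR 54 = e1 XOR 54 = b5
byte 3: (89 XOR dd) XOR 20 = 54 XOR 20 = 74
byte 4: (f0 XOR 1d) XOR 2f = ed XOR 2f = c2
byte 5: (e4 XOR 91) XOR 20 = 75 XOR 20 = 55
byte 6: (ae XOR 4c) XOR 61 = e2 XOR 61 = 83
byte 7: (60 XOR d7) XOR 64 = b7 XOR 64 = d3
byte 8: (3d XOR b3) XOR 6d = 8e XOR 6d = e3
byte 9: (fa XOR 2d) XOR 69 = d7 XOR 69 = be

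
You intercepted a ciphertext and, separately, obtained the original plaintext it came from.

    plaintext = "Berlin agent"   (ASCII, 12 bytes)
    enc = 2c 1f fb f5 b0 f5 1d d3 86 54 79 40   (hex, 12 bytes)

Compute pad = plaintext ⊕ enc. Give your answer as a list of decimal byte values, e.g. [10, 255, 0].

[110, 122, 137, 153, 217, 155, 61, 178, 225, 49, 23, 52]

Since enc = plaintext ⊕ pad, XORing both sides with plaintext gives pad = plaintext ⊕ enc.
01000010 XOR 00101100 = 01101110
01100101 XOR 00011111 = 01111010
01110010 XOR 11111011 = 10001001
01101100 XOR 11110101 = 10011001
01101001 XOR 10110000 = 11011001
01101110 XOR 11110101 = 10011011
00100000 XOR 00011101 = 00111101
01100001 XOR 11010011 = 10110010
01100111 XOR 10000110 = 11100001
01100101 XOR 01010100 = 00110001
01101110 XOR 01111001 = 00010111
01110100 XOR 01000000 = 00110100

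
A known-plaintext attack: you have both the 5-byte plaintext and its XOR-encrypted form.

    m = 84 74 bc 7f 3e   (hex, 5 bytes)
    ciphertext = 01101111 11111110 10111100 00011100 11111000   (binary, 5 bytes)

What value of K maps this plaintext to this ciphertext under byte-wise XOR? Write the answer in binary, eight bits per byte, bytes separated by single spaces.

Since ciphertext = m ⊕ K, XORing both sides with m gives K = m ⊕ ciphertext.
84 XOR 6f = eb
74 XOR fe = 8a
bc XOR bc = 00
7f XOR 1c = 63
3e XOR f8 = c6

11101011 10001010 00000000 01100011 11000110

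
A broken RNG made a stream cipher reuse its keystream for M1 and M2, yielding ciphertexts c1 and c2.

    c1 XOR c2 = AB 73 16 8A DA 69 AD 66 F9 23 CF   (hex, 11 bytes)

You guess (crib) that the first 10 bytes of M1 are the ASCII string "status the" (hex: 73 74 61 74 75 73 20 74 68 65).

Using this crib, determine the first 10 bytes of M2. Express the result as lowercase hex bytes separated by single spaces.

d8 07 77 fe af 1a 8d 12 91 46

Since c1 ⊕ c2 = M1 ⊕ M2, XORing with the guessed M1 bytes yields the corresponding M2 bytes: M2 = (c1 ⊕ c2) ⊕ M1.
ab XOR 73 = d8
73 XOR 74 = 07
16 XOR 61 = 77
8a XOR 74 = fe
da XOR 75 = af
69 XOR 73 = 1a
ad XOR 20 = 8d
66 XOR 74 = 12
f9 XOR 68 = 91
23 XOR 65 = 46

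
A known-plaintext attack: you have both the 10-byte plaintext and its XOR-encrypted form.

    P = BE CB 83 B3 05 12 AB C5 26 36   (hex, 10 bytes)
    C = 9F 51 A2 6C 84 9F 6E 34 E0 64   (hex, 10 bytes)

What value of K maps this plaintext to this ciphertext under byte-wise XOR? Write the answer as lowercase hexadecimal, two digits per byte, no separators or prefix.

219a21df818dc5f1c652

Since C = P ⊕ K, XORing both sides with P gives K = P ⊕ C.
byte 0: 190 ⊕ 159 =  33
byte 1: 203 ⊕  81 = 154
byte 2: 131 ⊕ 162 =  33
byte 3: 179 ⊕ 108 = 223
byte 4:   5 ⊕ 132 = 129
byte 5:  18 ⊕ 159 = 141
byte 6: 171 ⊕ 110 = 197
byte 7: 197 ⊕  52 = 241
byte 8:  38 ⊕ 224 = 198
byte 9:  54 ⊕ 100 =  82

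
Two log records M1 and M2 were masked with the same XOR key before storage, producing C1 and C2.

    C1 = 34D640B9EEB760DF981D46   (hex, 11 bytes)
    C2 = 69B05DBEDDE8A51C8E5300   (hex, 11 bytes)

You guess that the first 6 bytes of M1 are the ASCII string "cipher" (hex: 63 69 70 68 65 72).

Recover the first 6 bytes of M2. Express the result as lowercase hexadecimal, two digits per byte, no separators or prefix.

3e0f6d6f562d

First, C1 ⊕ C2 = (M1 ⊕ K) ⊕ (M2 ⊕ K) = M1 ⊕ M2, so the key drops out. Then M2 = (M1 ⊕ M2) ⊕ M1 over the first 6 bytes.
byte 0: (34 ⊕ 69) ⊕ 63 = 5d ⊕ 63 = 3e
byte 1: (d6 ⊕ b0) ⊕ 69 = 66 ⊕ 69 = 0f
byte 2: (40 ⊕ 5d) ⊕ 70 = 1d ⊕ 70 = 6d
byte 3: (b9 ⊕ be) ⊕ 68 = 07 ⊕ 68 = 6f
byte 4: (ee ⊕ dd) ⊕ 65 = 33 ⊕ 65 = 56
byte 5: (b7 ⊕ e8) ⊕ 72 = 5f ⊕ 72 = 2d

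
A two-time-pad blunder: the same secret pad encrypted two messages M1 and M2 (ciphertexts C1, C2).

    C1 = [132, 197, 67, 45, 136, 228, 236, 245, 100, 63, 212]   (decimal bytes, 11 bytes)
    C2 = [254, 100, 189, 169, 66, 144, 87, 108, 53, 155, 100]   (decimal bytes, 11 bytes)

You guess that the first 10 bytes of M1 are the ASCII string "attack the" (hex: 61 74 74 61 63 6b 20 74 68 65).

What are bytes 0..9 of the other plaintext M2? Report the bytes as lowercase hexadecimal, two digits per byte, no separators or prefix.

First, C1 ⊕ C2 = (M1 ⊕ K) ⊕ (M2 ⊕ K) = M1 ⊕ M2, so the key drops out. Then M2 = (M1 ⊕ M2) ⊕ M1 over the first 10 bytes.
byte 0: (84 ^ fe) ^ 61 = 7a ^ 61 = 1b
byte 1: (c5 ^ 64) ^ 74 = a1 ^ 74 = d5
byte 2: (43 ^ bd) ^ 74 = fe ^ 74 = 8a
byte 3: (2d ^ a9) ^ 61 = 84 ^ 61 = e5
byte 4: (88 ^ 42) ^ 63 = ca ^ 63 = a9
byte 5: (e4 ^ 90) ^ 6b = 74 ^ 6b = 1f
byte 6: (ec ^ 57) ^ 20 = bb ^ 20 = 9b
byte 7: (f5 ^ 6c) ^ 74 = 99 ^ 74 = ed
byte 8: (64 ^ 35) ^ 68 = 51 ^ 68 = 39
byte 9: (3f ^ 9b) ^ 65 = a4 ^ 65 = c1

1bd58ae5a91f9bed39c1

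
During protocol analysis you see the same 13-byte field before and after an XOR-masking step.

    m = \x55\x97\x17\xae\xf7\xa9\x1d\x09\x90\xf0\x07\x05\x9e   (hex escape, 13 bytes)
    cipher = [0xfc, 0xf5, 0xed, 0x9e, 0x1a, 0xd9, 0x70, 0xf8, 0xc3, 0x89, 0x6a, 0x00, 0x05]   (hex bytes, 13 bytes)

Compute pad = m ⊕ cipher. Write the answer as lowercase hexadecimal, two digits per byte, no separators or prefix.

Since cipher = m ⊕ pad, XORing both sides with m gives pad = m ⊕ cipher.
55 XOR fc = a9
97 XOR f5 = 62
17 XOR ed = fa
ae XOR 9e = 30
f7 XOR 1a = ed
a9 XOR d9 = 70
1d XOR 70 = 6d
09 XOR f8 = f1
90 XOR c3 = 53
f0 XOR 89 = 79
07 XOR 6a = 6d
05 XOR 00 = 05
9e XOR 05 = 9b

a962fa30ed706df153796d059b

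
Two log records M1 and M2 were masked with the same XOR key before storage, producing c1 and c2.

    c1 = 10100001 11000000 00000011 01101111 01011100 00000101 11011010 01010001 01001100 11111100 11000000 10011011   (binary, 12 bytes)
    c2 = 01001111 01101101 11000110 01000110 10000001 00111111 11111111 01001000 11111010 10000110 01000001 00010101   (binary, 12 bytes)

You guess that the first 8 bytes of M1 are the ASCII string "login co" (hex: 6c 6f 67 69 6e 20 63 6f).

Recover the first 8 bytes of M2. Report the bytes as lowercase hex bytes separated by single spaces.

82 c2 a2 40 b3 1a 46 76

First, c1 ⊕ c2 = (M1 ⊕ K) ⊕ (M2 ⊕ K) = M1 ⊕ M2, so the key drops out. Then M2 = (M1 ⊕ M2) ⊕ M1 over the first 8 bytes.
byte 0: (a1 xor 4f) xor 6c = ee xor 6c = 82
byte 1: (c0 xor 6d) xor 6f = ad xor 6f = c2
byte 2: (03 xor c6) xor 67 = c5 xor 67 = a2
byte 3: (6f xor 46) xor 69 = 29 xor 69 = 40
byte 4: (5c xor 81) xor 6e = dd xor 6e = b3
byte 5: (05 xor 3f) xor 20 = 3a xor 20 = 1a
byte 6: (da xor ff) xor 63 = 25 xor 63 = 46
byte 7: (51 xor 48) xor 6f = 19 xor 6f = 76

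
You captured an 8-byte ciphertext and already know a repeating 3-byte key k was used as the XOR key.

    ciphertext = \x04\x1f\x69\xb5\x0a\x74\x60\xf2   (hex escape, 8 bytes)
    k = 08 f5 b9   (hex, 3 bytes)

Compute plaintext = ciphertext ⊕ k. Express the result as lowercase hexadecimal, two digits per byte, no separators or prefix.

The 3-byte key repeats, so the effective keystream is 08 f5 b9 08 f5 b9 08 f5.
byte 0: 00000100 ^ 00001000 = 00001100
byte 1: 00011111 ^ 11110101 = 11101010
byte 2: 01101001 ^ 10111001 = 11010000
byte 3: 10110101 ^ 00001000 = 10111101
byte 4: 00001010 ^ 11110101 = 11111111
byte 5: 01110100 ^ 10111001 = 11001101
byte 6: 01100000 ^ 00001000 = 01101000
byte 7: 11110010 ^ 11110101 = 00000111

0cead0bdffcd6807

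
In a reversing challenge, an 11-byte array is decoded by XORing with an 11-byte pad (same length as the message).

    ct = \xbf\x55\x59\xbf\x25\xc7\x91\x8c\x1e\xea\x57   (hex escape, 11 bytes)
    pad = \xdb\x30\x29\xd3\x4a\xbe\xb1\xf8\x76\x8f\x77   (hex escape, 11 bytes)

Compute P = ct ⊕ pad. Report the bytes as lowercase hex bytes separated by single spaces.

XOR is its own inverse, so applying the key byte-wise gives the result directly.
bf ^ db = 64
55 ^ 30 = 65
59 ^ 29 = 70
bf ^ d3 = 6c
25 ^ 4a = 6f
c7 ^ be = 79
91 ^ b1 = 20
8c ^ f8 = 74
1e ^ 76 = 68
ea ^ 8f = 65
57 ^ 77 = 20

64 65 70 6c 6f 79 20 74 68 65 20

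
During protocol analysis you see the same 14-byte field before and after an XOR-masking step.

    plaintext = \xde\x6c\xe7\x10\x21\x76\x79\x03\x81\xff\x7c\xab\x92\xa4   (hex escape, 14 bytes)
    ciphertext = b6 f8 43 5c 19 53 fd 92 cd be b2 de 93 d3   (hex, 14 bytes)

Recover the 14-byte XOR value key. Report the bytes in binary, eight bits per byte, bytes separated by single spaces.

Since ciphertext = plaintext ⊕ key, XORing both sides with plaintext gives key = plaintext ⊕ ciphertext.
byte 0: 11011110 XOR 10110110 = 01101000
byte 1: 01101100 XOR 11111000 = 10010100
byte 2: 11100111 XOR 01000011 = 10100100
byte 3: 00010000 XOR 01011100 = 01001100
byte 4: 00100001 XOR 00011001 = 00111000
byte 5: 01110110 XOR 01010011 = 00100101
byte 6: 01111001 XOR 11111101 = 10000100
byte 7: 00000011 XOR 10010010 = 10010001
byte 8: 10000001 XOR 11001101 = 01001100
byte 9: 11111111 XOR 10111110 = 01000001
byte 10: 01111100 XOR 10110010 = 11001110
byte 11: 10101011 XOR 11011110 = 01110101
byte 12: 10010010 XOR 10010011 = 00000001
byte 13: 10100100 XOR 11010011 = 01110111

01101000 10010100 10100100 01001100 00111000 00100101 10000100 10010001 01001100 01000001 11001110 01110101 00000001 01110111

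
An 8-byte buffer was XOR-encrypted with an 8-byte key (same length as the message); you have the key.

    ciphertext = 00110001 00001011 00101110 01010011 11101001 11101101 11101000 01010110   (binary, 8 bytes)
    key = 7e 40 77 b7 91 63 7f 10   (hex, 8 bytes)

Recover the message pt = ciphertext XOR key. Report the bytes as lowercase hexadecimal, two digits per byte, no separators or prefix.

4f4b59e4788e9746

XOR is its own inverse, so applying the key byte-wise gives the result directly.
31 xor 7e = 4f
0b xor 40 = 4b
2e xor 77 = 59
53 xor b7 = e4
e9 xor 91 = 78
ed xor 63 = 8e
e8 xor 7f = 97
56 xor 10 = 46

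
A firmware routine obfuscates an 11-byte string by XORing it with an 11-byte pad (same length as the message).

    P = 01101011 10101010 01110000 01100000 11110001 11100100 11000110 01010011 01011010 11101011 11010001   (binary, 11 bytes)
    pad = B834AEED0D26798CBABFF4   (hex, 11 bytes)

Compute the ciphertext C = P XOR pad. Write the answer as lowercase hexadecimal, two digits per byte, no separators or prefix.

d39ede8dfcc2bfdfe05425

XOR is its own inverse, so applying the key byte-wise gives the result directly.
byte 0: 107 ⊕ 184 = 211
byte 1: 170 ⊕  52 = 158
byte 2: 112 ⊕ 174 = 222
byte 3:  96 ⊕ 237 = 141
byte 4: 241 ⊕  13 = 252
byte 5: 228 ⊕  38 = 194
byte 6: 198 ⊕ 121 = 191
byte 7:  83 ⊕ 140 = 223
byte 8:  90 ⊕ 186 = 224
byte 9: 235 ⊕ 191 =  84
byte 10: 209 ⊕ 244 =  37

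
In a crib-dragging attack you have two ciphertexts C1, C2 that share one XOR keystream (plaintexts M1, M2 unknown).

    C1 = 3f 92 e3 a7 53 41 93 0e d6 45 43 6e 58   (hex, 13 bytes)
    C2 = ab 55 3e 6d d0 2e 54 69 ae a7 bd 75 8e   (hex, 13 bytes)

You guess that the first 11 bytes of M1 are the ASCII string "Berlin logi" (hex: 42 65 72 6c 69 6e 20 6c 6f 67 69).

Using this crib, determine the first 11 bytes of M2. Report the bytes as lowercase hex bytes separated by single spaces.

d6 a2 af a6 ea 01 e7 0b 17 85 97

First, C1 ⊕ C2 = (M1 ⊕ K) ⊕ (M2 ⊕ K) = M1 ⊕ M2, so the key drops out. Then M2 = (M1 ⊕ M2) ⊕ M1 over the first 11 bytes.
byte 0: (3f xor ab) xor 42 = 94 xor 42 = d6
byte 1: (92 xor 55) xor 65 = c7 xor 65 = a2
byte 2: (e3 xor 3e) xor 72 = dd xor 72 = af
byte 3: (a7 xor 6d) xor 6c = ca xor 6c = a6
byte 4: (53 xor d0) xor 69 = 83 xor 69 = ea
byte 5: (41 xor 2e) xor 6e = 6f xor 6e = 01
byte 6: (93 xor 54) xor 20 = c7 xor 20 = e7
byte 7: (0e xor 69) xor 6c = 67 xor 6c = 0b
byte 8: (d6 xor ae) xor 6f = 78 xor 6f = 17
byte 9: (45 xor a7) xor 67 = e2 xor 67 = 85
byte 10: (43 xor bd) xor 69 = fe xor 69 = 97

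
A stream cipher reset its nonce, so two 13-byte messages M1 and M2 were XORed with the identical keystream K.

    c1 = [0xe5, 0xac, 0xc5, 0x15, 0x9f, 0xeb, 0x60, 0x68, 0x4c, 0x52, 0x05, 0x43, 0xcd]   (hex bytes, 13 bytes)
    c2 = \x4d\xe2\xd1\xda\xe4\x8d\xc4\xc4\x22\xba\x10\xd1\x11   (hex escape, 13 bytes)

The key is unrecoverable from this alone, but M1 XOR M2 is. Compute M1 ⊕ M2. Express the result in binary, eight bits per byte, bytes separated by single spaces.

10101000 01001110 00010100 11001111 01111011 01100110 10100100 10101100 01101110 11101000 00010101 10010010 11011100

c1 ⊕ c2 = (M1 ⊕ K) ⊕ (M2 ⊕ K) = M1 ⊕ M2 — the shared key cancels under XOR.
byte 0: 11100101 ⊕ 01001101 = 10101000
byte 1: 10101100 ⊕ 11100010 = 01001110
byte 2: 11000101 ⊕ 11010001 = 00010100
byte 3: 00010101 ⊕ 11011010 = 11001111
byte 4: 10011111 ⊕ 11100100 = 01111011
byte 5: 11101011 ⊕ 10001101 = 01100110
byte 6: 01100000 ⊕ 11000100 = 10100100
byte 7: 01101000 ⊕ 11000100 = 10101100
byte 8: 01001100 ⊕ 00100010 = 01101110
byte 9: 01010010 ⊕ 10111010 = 11101000
byte 10: 00000101 ⊕ 00010000 = 00010101
byte 11: 01000011 ⊕ 11010001 = 10010010
byte 12: 11001101 ⊕ 00010001 = 11011100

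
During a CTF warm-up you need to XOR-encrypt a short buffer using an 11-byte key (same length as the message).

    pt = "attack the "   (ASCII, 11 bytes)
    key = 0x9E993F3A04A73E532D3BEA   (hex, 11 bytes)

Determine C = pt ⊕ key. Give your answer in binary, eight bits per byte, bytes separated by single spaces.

11111111 11101101 01001011 01011011 01100111 11001100 00011110 00100111 01000101 01011110 11001010

 97 xor 158 = 255
116 xor 153 = 237
116 xor  63 =  75
 97 xor  58 =  91
 99 xor   4 = 103
107 xor 167 = 204
 32 xor  62 =  30
116 xor  83 =  39
104 xor  45 =  69
101 xor  59 =  94
 32 xor 234 = 202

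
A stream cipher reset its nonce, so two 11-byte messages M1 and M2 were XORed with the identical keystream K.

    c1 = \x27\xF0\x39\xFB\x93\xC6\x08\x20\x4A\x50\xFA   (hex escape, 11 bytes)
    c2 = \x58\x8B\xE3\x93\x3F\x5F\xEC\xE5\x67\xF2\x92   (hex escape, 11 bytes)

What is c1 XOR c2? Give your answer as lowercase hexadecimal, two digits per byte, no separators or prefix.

c1 ⊕ c2 = (M1 ⊕ K) ⊕ (M2 ⊕ K) = M1 ⊕ M2 — the shared key cancels under XOR.
00100111 ^ 01011000 = 01111111
11110000 ^ 10001011 = 01111011
00111001 ^ 11100011 = 11011010
11111011 ^ 10010011 = 01101000
10010011 ^ 00111111 = 10101100
11000110 ^ 01011111 = 10011001
00001000 ^ 11101100 = 11100100
00100000 ^ 11100101 = 11000101
01001010 ^ 01100111 = 00101101
01010000 ^ 11110010 = 10100010
11111010 ^ 10010010 = 01101000

7f7bda68ac99e4c52da268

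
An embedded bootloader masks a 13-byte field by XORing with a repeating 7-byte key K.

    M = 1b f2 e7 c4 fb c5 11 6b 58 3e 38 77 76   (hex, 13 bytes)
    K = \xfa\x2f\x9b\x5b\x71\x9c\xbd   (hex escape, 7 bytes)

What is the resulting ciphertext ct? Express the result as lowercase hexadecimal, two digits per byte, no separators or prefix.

The 7-byte key repeats, so the effective keystream is fa 2f 9b 5b 71 9c bd fa 2f 9b 5b 71 9c.
byte 0: 1b ⊕ fa = e1
byte 1: f2 ⊕ 2f = dd
byte 2: e7 ⊕ 9b = 7c
byte 3: c4 ⊕ 5b = 9f
byte 4: fb ⊕ 71 = 8a
byte 5: c5 ⊕ 9c = 59
byte 6: 11 ⊕ bd = ac
byte 7: 6b ⊕ fa = 91
byte 8: 58 ⊕ 2f = 77
byte 9: 3e ⊕ 9b = a5
byte 10: 38 ⊕ 5b = 63
byte 11: 77 ⊕ 71 = 06
byte 12: 76 ⊕ 9c = ea

e1dd7c9f8a59ac9177a56306ea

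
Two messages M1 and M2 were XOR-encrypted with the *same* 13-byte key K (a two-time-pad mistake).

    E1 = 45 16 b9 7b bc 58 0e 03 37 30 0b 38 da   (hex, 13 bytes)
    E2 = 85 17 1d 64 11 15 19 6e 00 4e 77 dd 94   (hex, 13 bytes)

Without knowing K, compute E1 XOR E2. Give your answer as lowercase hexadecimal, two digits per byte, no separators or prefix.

E1 ⊕ E2 = (M1 ⊕ K) ⊕ (M2 ⊕ K) = M1 ⊕ M2 — the shared key cancels under XOR.
01000101 xor 10000101 = 11000000
00010110 xor 00010111 = 00000001
10111001 xor 00011101 = 10100100
01111011 xor 01100100 = 00011111
10111100 xor 00010001 = 10101101
01011000 xor 00010101 = 01001101
00001110 xor 00011001 = 00010111
00000011 xor 01101110 = 01101101
00110111 xor 00000000 = 00110111
00110000 xor 01001110 = 01111110
00001011 xor 01110111 = 01111100
00111000 xor 11011101 = 11100101
11011010 xor 10010100 = 01001110

c001a41fad4d176d377e7ce54e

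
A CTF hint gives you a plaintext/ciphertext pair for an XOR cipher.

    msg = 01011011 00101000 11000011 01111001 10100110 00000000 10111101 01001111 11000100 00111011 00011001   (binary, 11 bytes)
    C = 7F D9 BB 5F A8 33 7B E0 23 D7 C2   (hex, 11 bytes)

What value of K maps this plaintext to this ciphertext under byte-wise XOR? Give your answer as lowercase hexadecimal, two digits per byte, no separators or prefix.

Since C = msg ⊕ K, XORing both sides with msg gives K = msg ⊕ C.
5b ⊕ 7f = 24
28 ⊕ d9 = f1
c3 ⊕ bb = 78
79 ⊕ 5f = 26
a6 ⊕ a8 = 0e
00 ⊕ 33 = 33
bd ⊕ 7b = c6
4f ⊕ e0 = af
c4 ⊕ 23 = e7
3b ⊕ d7 = ec
19 ⊕ c2 = db

24f178260e33c6afe7ecdb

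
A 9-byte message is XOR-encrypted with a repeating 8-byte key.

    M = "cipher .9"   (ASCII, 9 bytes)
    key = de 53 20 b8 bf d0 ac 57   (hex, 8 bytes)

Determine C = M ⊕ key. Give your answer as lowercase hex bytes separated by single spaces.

The 8-byte key repeats, so the effective keystream is de 53 20 b8 bf d0 ac 57 de.
byte 0:  99 ^ 222 = 189
byte 1: 105 ^  83 =  58
byte 2: 112 ^  32 =  80
byte 3: 104 ^ 184 = 208
byte 4: 101 ^ 191 = 218
byte 5: 114 ^ 208 = 162
byte 6:  32 ^ 172 = 140
byte 7:  46 ^  87 = 121
byte 8:  57 ^ 222 = 231

bd 3a 50 d0 da a2 8c 79 e7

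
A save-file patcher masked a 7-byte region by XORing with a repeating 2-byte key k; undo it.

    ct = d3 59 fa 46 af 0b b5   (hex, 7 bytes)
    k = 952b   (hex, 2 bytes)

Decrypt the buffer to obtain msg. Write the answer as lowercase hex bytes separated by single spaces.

The 2-byte key repeats, so the effective keystream is 95 2b 95 2b 95 2b 95.
byte 0: d3 ⊕ 95 = 46
byte 1: 59 ⊕ 2b = 72
byte 2: fa ⊕ 95 = 6f
byte 3: 46 ⊕ 2b = 6d
byte 4: af ⊕ 95 = 3a
byte 5: 0b ⊕ 2b = 20
byte 6: b5 ⊕ 95 = 20

46 72 6f 6d 3a 20 20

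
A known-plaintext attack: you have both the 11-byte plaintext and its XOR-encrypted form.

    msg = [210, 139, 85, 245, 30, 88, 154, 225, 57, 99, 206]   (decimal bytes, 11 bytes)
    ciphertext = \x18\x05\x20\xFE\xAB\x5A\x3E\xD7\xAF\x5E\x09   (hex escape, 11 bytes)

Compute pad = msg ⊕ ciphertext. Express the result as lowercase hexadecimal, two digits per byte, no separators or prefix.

ca8e750bb502a436963dc7

Since ciphertext = msg ⊕ pad, XORing both sides with msg gives pad = msg ⊕ ciphertext.
byte 0: d2 XOR 18 = ca
byte 1: 8b XOR 05 = 8e
byte 2: 55 XOR 20 = 75
byte 3: f5 XOR fe = 0b
byte 4: 1e XOR ab = b5
byte 5: 58 XOR 5a = 02
byte 6: 9a XOR 3e = a4
byte 7: e1 XOR d7 = 36
byte 8: 39 XOR af = 96
byte 9: 63 XOR 5e = 3d
byte 10: ce XOR 09 = c7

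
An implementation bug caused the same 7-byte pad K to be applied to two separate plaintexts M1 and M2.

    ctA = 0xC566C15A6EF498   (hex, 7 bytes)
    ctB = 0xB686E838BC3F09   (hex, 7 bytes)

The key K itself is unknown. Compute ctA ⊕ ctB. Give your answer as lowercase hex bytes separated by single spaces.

ctA ⊕ ctB = (M1 ⊕ K) ⊕ (M2 ⊕ K) = M1 ⊕ M2 — the shared key cancels under XOR.
197 xor 182 = 115
102 xor 134 = 224
193 xor 232 =  41
 90 xor  56 =  98
110 xor 188 = 210
244 xor  63 = 203
152 xor   9 = 145

73 e0 29 62 d2 cb 91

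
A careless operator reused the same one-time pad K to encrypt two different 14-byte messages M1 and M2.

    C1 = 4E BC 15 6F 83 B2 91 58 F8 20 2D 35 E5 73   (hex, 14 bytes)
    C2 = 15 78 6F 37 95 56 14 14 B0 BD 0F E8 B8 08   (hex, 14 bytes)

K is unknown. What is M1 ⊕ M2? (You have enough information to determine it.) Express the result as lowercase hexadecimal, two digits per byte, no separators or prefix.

5bc47a5816e4854c489d22dd5d7b

C1 ⊕ C2 = (M1 ⊕ K) ⊕ (M2 ⊕ K) = M1 ⊕ M2 — the shared key cancels under XOR.
4e XOR 15 = 5b
bc XOR 78 = c4
15 XOR 6f = 7a
6f XOR 37 = 58
83 XOR 95 = 16
b2 XOR 56 = e4
91 XOR 14 = 85
58 XOR 14 = 4c
f8 XOR b0 = 48
20 XOR bd = 9d
2d XOR 0f = 22
35 XOR e8 = dd
e5 XOR b8 = 5d
73 XOR 08 = 7b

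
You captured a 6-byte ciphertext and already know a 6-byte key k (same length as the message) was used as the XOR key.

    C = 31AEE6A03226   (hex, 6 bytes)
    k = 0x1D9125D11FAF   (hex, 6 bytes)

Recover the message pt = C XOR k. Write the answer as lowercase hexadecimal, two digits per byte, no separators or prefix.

2c3fc3712d89

XOR is its own inverse, so applying the key byte-wise gives the result directly.
 49 XOR  29 =  44
174 XOR 145 =  63
230 XOR  37 = 195
160 XOR 209 = 113
 50 XOR  31 =  45
 38 XOR 175 = 137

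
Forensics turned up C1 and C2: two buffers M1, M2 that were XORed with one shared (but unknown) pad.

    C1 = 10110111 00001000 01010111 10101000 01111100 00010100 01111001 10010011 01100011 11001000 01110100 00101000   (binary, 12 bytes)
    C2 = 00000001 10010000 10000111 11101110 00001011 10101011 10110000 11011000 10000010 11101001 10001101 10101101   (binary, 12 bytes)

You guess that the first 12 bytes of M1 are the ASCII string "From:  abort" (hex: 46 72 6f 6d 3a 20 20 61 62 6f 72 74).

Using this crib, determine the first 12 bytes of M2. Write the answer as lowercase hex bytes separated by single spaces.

f0 ea bf 2b 4d 9f e9 2a 83 4e 8b f1

First, C1 ⊕ C2 = (M1 ⊕ K) ⊕ (M2 ⊕ K) = M1 ⊕ M2, so the key drops out. Then M2 = (M1 ⊕ M2) ⊕ M1 over the first 12 bytes.
byte 0: (b7 xor 01) xor 46 = b6 xor 46 = f0
byte 1: (08 xor 90) xor 72 = 98 xor 72 = ea
byte 2: (57 xor 87) xor 6f = d0 xor 6f = bf
byte 3: (a8 xor ee) xor 6d = 46 xor 6d = 2b
byte 4: (7c xor 0b) xor 3a = 77 xor 3a = 4d
byte 5: (14 xor ab) xor 20 = bf xor 20 = 9f
byte 6: (79 xor b0) xor 20 = c9 xor 20 = e9
byte 7: (93 xor d8) xor 61 = 4b xor 61 = 2a
byte 8: (63 xor 82) xor 62 = e1 xor 62 = 83
byte 9: (c8 xor e9) xor 6f = 21 xor 6f = 4e
byte 10: (74 xor 8d) xor 72 = f9 xor 72 = 8b
byte 11: (28 xor ad) xor 74 = 85 xor 74 = f1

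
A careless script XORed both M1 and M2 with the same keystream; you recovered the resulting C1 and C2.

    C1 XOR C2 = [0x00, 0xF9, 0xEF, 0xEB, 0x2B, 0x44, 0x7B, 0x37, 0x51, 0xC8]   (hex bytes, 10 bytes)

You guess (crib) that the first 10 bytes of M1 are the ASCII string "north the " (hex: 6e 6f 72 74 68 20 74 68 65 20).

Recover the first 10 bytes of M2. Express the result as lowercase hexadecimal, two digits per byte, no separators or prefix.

Since C1 ⊕ C2 = M1 ⊕ M2, XORing with the guessed M1 bytes yields the corresponding M2 bytes: M2 = (C1 ⊕ C2) ⊕ M1.
byte 0: 00 ^ 6e = 6e
byte 1: f9 ^ 6f = 96
byte 2: ef ^ 72 = 9d
byte 3: eb ^ 74 = 9f
byte 4: 2b ^ 68 = 43
byte 5: 44 ^ 20 = 64
byte 6: 7b ^ 74 = 0f
byte 7: 37 ^ 68 = 5f
byte 8: 51 ^ 65 = 34
byte 9: c8 ^ 20 = e8

6e969d9f43640f5f34e8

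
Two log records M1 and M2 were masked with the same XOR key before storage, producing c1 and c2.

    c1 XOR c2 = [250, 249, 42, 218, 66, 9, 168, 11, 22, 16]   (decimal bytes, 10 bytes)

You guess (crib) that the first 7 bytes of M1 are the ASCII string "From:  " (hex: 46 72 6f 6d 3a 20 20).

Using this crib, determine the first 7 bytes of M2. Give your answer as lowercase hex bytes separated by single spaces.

Since c1 ⊕ c2 = M1 ⊕ M2, XORing with the guessed M1 bytes yields the corresponding M2 bytes: M2 = (c1 ⊕ c2) ⊕ M1.
byte 0: fa ⊕ 46 = bc
byte 1: f9 ⊕ 72 = 8b
byte 2: 2a ⊕ 6f = 45
byte 3: da ⊕ 6d = b7
byte 4: 42 ⊕ 3a = 78
byte 5: 09 ⊕ 20 = 29
byte 6: a8 ⊕ 20 = 88

bc 8b 45 b7 78 29 88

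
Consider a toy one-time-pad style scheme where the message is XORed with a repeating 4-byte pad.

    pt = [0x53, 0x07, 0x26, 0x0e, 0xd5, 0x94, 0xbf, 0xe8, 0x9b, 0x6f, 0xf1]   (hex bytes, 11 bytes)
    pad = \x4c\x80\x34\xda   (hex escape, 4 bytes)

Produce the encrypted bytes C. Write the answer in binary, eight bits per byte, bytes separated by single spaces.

00011111 10000111 00010010 11010100 10011001 00010100 10001011 00110010 11010111 11101111 11000101

The 4-byte key repeats, so the effective keystream is 4c 80 34 da 4c 80 34 da 4c 80 34.
byte 0: 53 XOR 4c = 1f
byte 1: 07 XOR 80 = 87
byte 2: 26 XOR 34 = 12
byte 3: 0e XOR da = d4
byte 4: d5 XOR 4c = 99
byte 5: 94 XOR 80 = 14
byte 6: bf XOR 34 = 8b
byte 7: e8 XOR da = 32
byte 8: 9b XOR 4c = d7
byte 9: 6f XOR 80 = ef
byte 10: f1 XOR 34 = c5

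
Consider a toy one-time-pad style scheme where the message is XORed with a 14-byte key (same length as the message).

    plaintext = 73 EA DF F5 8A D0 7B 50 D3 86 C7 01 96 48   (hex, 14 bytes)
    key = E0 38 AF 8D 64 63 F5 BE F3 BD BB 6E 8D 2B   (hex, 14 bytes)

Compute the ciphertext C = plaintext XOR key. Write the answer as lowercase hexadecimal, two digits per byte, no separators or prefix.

93d27078eeb38eee203b7c6f1b63

byte 0: 73 ^ e0 = 93
byte 1: ea ^ 38 = d2
byte 2: df ^ af = 70
byte 3: f5 ^ 8d = 78
byte 4: 8a ^ 64 = ee
byte 5: d0 ^ 63 = b3
byte 6: 7b ^ f5 = 8e
byte 7: 50 ^ be = ee
byte 8: d3 ^ f3 = 20
byte 9: 86 ^ bd = 3b
byte 10: c7 ^ bb = 7c
byte 11: 01 ^ 6e = 6f
byte 12: 96 ^ 8d = 1b
byte 13: 48 ^ 2b = 63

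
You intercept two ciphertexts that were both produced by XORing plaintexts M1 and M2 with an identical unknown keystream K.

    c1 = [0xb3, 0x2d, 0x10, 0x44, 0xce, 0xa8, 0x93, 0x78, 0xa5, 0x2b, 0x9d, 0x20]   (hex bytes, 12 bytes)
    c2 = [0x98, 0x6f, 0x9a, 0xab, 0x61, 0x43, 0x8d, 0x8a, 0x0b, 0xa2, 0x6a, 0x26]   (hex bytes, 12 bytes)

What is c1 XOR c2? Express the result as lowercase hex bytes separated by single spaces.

c1 ⊕ c2 = (M1 ⊕ K) ⊕ (M2 ⊕ K) = M1 ⊕ M2 — the shared key cancels under XOR.
b3 ⊕ 98 = 2b
2d ⊕ 6f = 42
10 ⊕ 9a = 8a
44 ⊕ ab = ef
ce ⊕ 61 = af
a8 ⊕ 43 = eb
93 ⊕ 8d = 1e
78 ⊕ 8a = f2
a5 ⊕ 0b = ae
2b ⊕ a2 = 89
9d ⊕ 6a = f7
20 ⊕ 26 = 06

2b 42 8a ef af eb 1e f2 ae 89 f7 06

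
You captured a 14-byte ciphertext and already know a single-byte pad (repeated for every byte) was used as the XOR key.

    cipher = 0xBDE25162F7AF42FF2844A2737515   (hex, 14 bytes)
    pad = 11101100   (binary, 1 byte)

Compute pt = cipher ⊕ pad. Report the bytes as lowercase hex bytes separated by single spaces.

51 0e bd 8e 1b 43 ae 13 c4 a8 4e 9f 99 f9

The 1-byte key repeats, so the effective keystream is ec ec ec ec ec ec ec ec ec ec ec ec ec ec.
byte 0: bd xor ec = 51
byte 1: e2 xor ec = 0e
byte 2: 51 xor ec = bd
byte 3: 62 xor ec = 8e
byte 4: f7 xor ec = 1b
byte 5: af xor ec = 43
byte 6: 42 xor ec = ae
byte 7: ff xor ec = 13
byte 8: 28 xor ec = c4
byte 9: 44 xor ec = a8
byte 10: a2 xor ec = 4e
byte 11: 73 xor ec = 9f
byte 12: 75 xor ec = 99
byte 13: 15 xor ec = f9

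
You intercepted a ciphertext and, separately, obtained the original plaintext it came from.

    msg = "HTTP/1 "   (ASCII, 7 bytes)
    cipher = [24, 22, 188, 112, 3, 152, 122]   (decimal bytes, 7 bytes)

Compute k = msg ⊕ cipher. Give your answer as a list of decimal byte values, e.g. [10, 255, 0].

Since cipher = msg ⊕ k, XORing both sides with msg gives k = msg ⊕ cipher.
byte 0:  72 ⊕  24 =  80
byte 1:  84 ⊕  22 =  66
byte 2:  84 ⊕ 188 = 232
byte 3:  80 ⊕ 112 =  32
byte 4:  47 ⊕   3 =  44
byte 5:  49 ⊕ 152 = 169
byte 6:  32 ⊕ 122 =  90

[80, 66, 232, 32, 44, 169, 90]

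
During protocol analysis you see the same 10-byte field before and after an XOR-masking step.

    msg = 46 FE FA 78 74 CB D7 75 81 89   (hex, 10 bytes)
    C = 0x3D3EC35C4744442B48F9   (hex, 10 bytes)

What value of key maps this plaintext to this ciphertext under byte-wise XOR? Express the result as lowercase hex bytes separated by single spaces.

7b c0 39 24 33 8f 93 5e c9 70

Since C = msg ⊕ key, XORing both sides with msg gives key = msg ⊕ C.
01000110 xor 00111101 = 01111011
11111110 xor 00111110 = 11000000
11111010 xor 11000011 = 00111001
01111000 xor 01011100 = 00100100
01110100 xor 01000111 = 00110011
11001011 xor 01000100 = 10001111
11010111 xor 01000100 = 10010011
01110101 xor 00101011 = 01011110
10000001 xor 01001000 = 11001001
10001001 xor 11111001 = 01110000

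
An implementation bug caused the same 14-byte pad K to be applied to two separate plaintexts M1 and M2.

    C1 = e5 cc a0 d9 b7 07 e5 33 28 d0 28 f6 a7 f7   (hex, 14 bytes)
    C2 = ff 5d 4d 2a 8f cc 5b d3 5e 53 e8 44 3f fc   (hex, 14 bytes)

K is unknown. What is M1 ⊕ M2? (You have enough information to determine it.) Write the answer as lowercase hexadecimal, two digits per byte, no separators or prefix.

1a91edf338cbbee07683c0b2980b

C1 ⊕ C2 = (M1 ⊕ K) ⊕ (M2 ⊕ K) = M1 ⊕ M2 — the shared key cancels under XOR.
11100101 ⊕ 11111111 = 00011010
11001100 ⊕ 01011101 = 10010001
10100000 ⊕ 01001101 = 11101101
11011001 ⊕ 00101010 = 11110011
10110111 ⊕ 10001111 = 00111000
00000111 ⊕ 11001100 = 11001011
11100101 ⊕ 01011011 = 10111110
00110011 ⊕ 11010011 = 11100000
00101000 ⊕ 01011110 = 01110110
11010000 ⊕ 01010011 = 10000011
00101000 ⊕ 11101000 = 11000000
11110110 ⊕ 01000100 = 10110010
10100111 ⊕ 00111111 = 10011000
11110111 ⊕ 11111100 = 00001011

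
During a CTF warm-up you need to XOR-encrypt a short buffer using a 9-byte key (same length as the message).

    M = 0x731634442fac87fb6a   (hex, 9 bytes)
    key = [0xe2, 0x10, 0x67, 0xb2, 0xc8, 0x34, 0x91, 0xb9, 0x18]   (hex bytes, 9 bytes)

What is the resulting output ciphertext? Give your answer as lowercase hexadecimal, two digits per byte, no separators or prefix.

910653f6e798164272

XOR is its own inverse, so applying the key byte-wise gives the result directly.
byte 0: 115 XOR 226 = 145
byte 1:  22 XOR  16 =   6
byte 2:  52 XOR 103 =  83
byte 3:  68 XOR 178 = 246
byte 4:  47 XOR 200 = 231
byte 5: 172 XOR  52 = 152
byte 6: 135 XOR 145 =  22
byte 7: 251 XOR 185 =  66
byte 8: 106 XOR  24 = 114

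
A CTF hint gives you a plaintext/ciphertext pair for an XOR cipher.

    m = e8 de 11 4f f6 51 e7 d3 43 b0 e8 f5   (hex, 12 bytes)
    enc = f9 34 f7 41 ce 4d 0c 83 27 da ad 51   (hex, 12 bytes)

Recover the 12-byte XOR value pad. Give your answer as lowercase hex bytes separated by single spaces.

11 ea e6 0e 38 1c eb 50 64 6a 45 a4

Since enc = m ⊕ pad, XORing both sides with m gives pad = m ⊕ enc.
11101000 xor 11111001 = 00010001
11011110 xor 00110100 = 11101010
00010001 xor 11110111 = 11100110
01001111 xor 01000001 = 00001110
11110110 xor 11001110 = 00111000
01010001 xor 01001101 = 00011100
11100111 xor 00001100 = 11101011
11010011 xor 10000011 = 01010000
01000011 xor 00100111 = 01100100
10110000 xor 11011010 = 01101010
11101000 xor 10101101 = 01000101
11110101 xor 01010001 = 10100100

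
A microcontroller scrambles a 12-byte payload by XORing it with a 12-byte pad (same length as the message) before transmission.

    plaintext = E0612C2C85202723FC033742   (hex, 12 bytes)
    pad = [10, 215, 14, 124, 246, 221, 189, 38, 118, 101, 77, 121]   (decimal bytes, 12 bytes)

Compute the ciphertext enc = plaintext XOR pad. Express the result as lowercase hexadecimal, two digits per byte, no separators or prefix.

eab6225073fd9a058a667a3b

XOR is its own inverse, so applying the key byte-wise gives the result directly.
e0 ^ 0a = ea
61 ^ d7 = b6
2c ^ 0e = 22
2c ^ 7c = 50
85 ^ f6 = 73
20 ^ dd = fd
27 ^ bd = 9a
23 ^ 26 = 05
fc ^ 76 = 8a
03 ^ 65 = 66
37 ^ 4d = 7a
42 ^ 79 = 3b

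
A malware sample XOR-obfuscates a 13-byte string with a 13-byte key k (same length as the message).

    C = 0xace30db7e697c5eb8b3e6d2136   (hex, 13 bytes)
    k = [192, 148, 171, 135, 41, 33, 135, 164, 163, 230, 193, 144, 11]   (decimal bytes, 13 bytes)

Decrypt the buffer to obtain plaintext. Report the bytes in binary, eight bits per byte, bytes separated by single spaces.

10101100 XOR 11000000 = 01101100
11100011 XOR 10010100 = 01110111
00001101 XOR 10101011 = 10100110
10110111 XOR 10000111 = 00110000
11100110 XOR 00101001 = 11001111
10010111 XOR 00100001 = 10110110
11000101 XOR 10000111 = 01000010
11101011 XOR 10100100 = 01001111
10001011 XOR 10100011 = 00101000
00111110 XOR 11100110 = 11011000
01101101 XOR 11000001 = 10101100
00100001 XOR 10010000 = 10110001
00110110 XOR 00001011 = 00111101

01101100 01110111 10100110 00110000 11001111 10110110 01000010 01001111 00101000 11011000 10101100 10110001 00111101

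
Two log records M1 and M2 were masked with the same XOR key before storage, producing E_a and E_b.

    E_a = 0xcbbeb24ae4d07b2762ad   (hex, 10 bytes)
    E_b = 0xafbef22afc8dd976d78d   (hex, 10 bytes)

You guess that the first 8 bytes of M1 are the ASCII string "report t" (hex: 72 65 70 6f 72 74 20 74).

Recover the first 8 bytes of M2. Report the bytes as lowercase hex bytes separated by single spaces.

First, E_a ⊕ E_b = (M1 ⊕ K) ⊕ (M2 ⊕ K) = M1 ⊕ M2, so the key drops out. Then M2 = (M1 ⊕ M2) ⊕ M1 over the first 8 bytes.
byte 0: (cb ^ af) ^ 72 = 64 ^ 72 = 16
byte 1: (be ^ be) ^ 65 = 00 ^ 65 = 65
byte 2: (b2 ^ f2) ^ 70 = 40 ^ 70 = 30
byte 3: (4a ^ 2a) ^ 6f = 60 ^ 6f = 0f
byte 4: (e4 ^ fc) ^ 72 = 18 ^ 72 = 6a
byte 5: (d0 ^ 8d) ^ 74 = 5d ^ 74 = 29
byte 6: (7b ^ d9) ^ 20 = a2 ^ 20 = 82
byte 7: (27 ^ 76) ^ 74 = 51 ^ 74 = 25

16 65 30 0f 6a 29 82 25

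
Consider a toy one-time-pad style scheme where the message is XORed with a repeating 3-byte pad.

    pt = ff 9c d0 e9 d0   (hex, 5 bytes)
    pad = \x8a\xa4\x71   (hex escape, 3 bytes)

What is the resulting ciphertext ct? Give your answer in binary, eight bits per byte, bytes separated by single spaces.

01110101 00111000 10100001 01100011 01110100

The 3-byte key repeats, so the effective keystream is 8a a4 71 8a a4.
byte 0: ff ^ 8a = 75
byte 1: 9c ^ a4 = 38
byte 2: d0 ^ 71 = a1
byte 3: e9 ^ 8a = 63
byte 4: d0 ^ a4 = 74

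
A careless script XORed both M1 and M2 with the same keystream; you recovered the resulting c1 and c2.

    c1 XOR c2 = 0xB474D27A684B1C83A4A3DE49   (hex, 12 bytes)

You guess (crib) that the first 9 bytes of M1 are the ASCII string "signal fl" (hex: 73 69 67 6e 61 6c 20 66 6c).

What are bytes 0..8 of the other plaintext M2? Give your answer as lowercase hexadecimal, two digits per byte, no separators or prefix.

Since c1 ⊕ c2 = M1 ⊕ M2, XORing with the guessed M1 bytes yields the corresponding M2 bytes: M2 = (c1 ⊕ c2) ⊕ M1.
b4 XOR 73 = c7
74 XOR 69 = 1d
d2 XOR 67 = b5
7a XOR 6e = 14
68 XOR 61 = 09
4b XOR 6c = 27
1c XOR 20 = 3c
83 XOR 66 = e5
a4 XOR 6c = c8

c71db51409273ce5c8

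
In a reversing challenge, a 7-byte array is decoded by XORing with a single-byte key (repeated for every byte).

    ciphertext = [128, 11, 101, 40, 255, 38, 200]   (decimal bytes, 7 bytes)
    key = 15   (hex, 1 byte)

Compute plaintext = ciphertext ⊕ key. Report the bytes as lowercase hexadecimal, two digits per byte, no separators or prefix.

The 1-byte key repeats, so the effective keystream is 15 15 15 15 15 15 15.
byte 0: 10000000 ⊕ 00010101 = 10010101
byte 1: 00001011 ⊕ 00010101 = 00011110
byte 2: 01100101 ⊕ 00010101 = 01110000
byte 3: 00101000 ⊕ 00010101 = 00111101
byte 4: 11111111 ⊕ 00010101 = 11101010
byte 5: 00100110 ⊕ 00010101 = 00110011
byte 6: 11001000 ⊕ 00010101 = 11011101

951e703dea33dd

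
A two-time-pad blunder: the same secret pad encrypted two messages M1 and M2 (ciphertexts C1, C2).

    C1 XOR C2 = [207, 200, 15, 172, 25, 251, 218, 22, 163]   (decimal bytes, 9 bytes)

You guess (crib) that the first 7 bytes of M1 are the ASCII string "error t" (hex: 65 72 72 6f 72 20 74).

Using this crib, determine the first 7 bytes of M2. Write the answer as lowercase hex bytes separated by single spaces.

aa ba 7d c3 6b db ae

Since C1 ⊕ C2 = M1 ⊕ M2, XORing with the guessed M1 bytes yields the corresponding M2 bytes: M2 = (C1 ⊕ C2) ⊕ M1.
byte 0: 11001111 ⊕ 01100101 = 10101010
byte 1: 11001000 ⊕ 01110010 = 10111010
byte 2: 00001111 ⊕ 01110010 = 01111101
byte 3: 10101100 ⊕ 01101111 = 11000011
byte 4: 00011001 ⊕ 01110010 = 01101011
byte 5: 11111011 ⊕ 00100000 = 11011011
byte 6: 11011010 ⊕ 01110100 = 10101110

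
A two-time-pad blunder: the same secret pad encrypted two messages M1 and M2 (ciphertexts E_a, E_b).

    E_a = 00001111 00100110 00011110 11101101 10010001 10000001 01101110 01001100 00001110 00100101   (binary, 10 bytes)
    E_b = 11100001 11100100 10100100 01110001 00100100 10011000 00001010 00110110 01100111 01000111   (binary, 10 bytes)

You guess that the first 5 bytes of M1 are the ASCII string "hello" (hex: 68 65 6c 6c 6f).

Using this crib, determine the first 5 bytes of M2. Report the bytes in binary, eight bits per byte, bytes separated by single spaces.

10000110 10100111 11010110 11110000 11011010

First, E_a ⊕ E_b = (M1 ⊕ K) ⊕ (M2 ⊕ K) = M1 ⊕ M2, so the key drops out. Then M2 = (M1 ⊕ M2) ⊕ M1 over the first 5 bytes.
byte 0: (0f ^ e1) ^ 68 = ee ^ 68 = 86
byte 1: (26 ^ e4) ^ 65 = c2 ^ 65 = a7
byte 2: (1e ^ a4) ^ 6c = ba ^ 6c = d6
byte 3: (ed ^ 71) ^ 6c = 9c ^ 6c = f0
byte 4: (91 ^ 24) ^ 6f = b5 ^ 6f = da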